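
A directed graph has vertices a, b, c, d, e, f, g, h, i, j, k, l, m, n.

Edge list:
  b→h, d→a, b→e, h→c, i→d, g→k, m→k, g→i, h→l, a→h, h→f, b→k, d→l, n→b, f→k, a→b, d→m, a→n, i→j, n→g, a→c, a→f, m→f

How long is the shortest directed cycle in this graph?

5

For each vertex v, BFS finds the shortest path from v back to v.
The shortest such closed walk is d → a → n → g → i → d, length 5.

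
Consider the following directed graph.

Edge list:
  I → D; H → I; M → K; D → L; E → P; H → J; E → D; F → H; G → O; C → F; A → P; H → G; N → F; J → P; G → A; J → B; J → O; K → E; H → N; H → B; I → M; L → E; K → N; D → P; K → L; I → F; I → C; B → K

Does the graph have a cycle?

DFS with white/gray/black marking, starting from E:
E gray
  P gray
  P black
  D gray
    D→P: P black — skip
    L gray
      L→E: E is gray → back edge
Back edge found, so a cycle exists: E → D → L → E.

Yes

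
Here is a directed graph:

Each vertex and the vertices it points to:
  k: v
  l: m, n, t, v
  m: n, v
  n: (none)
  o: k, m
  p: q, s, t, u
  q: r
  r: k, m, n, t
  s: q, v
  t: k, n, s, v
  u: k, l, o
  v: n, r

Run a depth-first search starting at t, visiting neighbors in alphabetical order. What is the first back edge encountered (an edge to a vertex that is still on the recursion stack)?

DFS from t (visiting neighbors in alphabetical order); mark gray on enter, black on exit:
t gray
  k gray
    v gray
      n gray
      n black
      r gray
        r→k: k is gray → back edge
First back edge: r → k.

r→k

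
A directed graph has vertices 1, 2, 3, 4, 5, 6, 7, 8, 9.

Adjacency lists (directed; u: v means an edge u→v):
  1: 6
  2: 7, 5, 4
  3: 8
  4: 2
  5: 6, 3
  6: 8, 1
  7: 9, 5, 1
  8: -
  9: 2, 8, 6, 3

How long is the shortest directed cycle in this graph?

2

For each vertex v, BFS finds the shortest path from v back to v.
The shortest such closed walk is 2 → 4 → 2, length 2.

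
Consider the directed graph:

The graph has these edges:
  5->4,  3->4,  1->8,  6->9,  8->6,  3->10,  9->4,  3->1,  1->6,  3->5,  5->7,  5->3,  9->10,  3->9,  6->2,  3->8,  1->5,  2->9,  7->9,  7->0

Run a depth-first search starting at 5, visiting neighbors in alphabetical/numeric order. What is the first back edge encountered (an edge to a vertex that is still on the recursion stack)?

DFS from 5 (visiting neighbors in alphabetical/numeric order); mark gray on enter, black on exit:
5 gray
  3 gray
    1 gray
      1→5: 5 is gray → back edge
First back edge: 1 → 5.

1->5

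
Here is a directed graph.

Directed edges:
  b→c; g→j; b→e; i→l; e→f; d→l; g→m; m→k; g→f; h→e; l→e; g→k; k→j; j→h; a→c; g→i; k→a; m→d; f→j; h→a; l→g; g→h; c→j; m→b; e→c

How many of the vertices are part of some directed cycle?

11

A vertex is on a directed cycle iff it belongs to a strongly connected component of size ≥ 2 (or has a self-loop).
The vertices on cycles are {a, c, d, e, f, g, h, i, j, l, m} — 11 in total.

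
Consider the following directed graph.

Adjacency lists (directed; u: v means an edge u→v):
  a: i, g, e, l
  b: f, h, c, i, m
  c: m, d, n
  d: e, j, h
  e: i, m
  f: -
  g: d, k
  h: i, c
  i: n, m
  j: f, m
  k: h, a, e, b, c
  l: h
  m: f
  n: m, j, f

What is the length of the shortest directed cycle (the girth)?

3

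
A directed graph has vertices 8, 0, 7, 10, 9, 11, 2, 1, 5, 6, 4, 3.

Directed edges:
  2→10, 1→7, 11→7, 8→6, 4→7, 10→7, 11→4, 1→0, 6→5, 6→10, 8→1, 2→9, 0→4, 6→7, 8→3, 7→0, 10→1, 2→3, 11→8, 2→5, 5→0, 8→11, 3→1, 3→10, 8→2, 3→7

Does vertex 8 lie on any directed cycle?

Yes

8 is on a cycle iff 8 can reach itself via ≥1 edge.
8 → 11 → 8 — yes.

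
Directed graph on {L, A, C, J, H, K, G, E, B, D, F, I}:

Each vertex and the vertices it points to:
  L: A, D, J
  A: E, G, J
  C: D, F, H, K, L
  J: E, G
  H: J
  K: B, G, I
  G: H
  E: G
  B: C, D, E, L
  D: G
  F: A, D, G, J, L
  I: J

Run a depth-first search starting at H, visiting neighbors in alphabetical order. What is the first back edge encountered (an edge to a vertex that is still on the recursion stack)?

G→H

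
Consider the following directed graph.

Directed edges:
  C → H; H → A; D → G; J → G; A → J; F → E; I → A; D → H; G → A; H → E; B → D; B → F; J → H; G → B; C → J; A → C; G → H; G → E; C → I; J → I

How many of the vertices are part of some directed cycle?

A vertex is on a directed cycle iff it belongs to a strongly connected component of size ≥ 2 (or has a self-loop).
The vertices on cycles are {A, B, C, D, G, H, I, J} — 8 in total.

8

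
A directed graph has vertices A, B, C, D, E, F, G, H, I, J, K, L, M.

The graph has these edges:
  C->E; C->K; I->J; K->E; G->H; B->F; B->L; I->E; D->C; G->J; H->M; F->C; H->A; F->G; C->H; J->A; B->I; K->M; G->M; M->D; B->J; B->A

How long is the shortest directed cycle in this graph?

For each vertex v, BFS finds the shortest path from v back to v.
The shortest such closed walk is M → D → C → H → M, length 4.

4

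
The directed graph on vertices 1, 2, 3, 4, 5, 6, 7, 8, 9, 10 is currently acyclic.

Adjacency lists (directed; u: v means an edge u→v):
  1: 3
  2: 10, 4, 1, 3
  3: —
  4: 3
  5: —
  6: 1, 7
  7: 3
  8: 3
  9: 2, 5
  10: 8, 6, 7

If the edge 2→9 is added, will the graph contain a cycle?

Yes

Adding 2→9 creates a cycle iff 9 can already reach 2.
Path from 9: 9 → 2.
So 9 → … → 2 → 9 is a cycle.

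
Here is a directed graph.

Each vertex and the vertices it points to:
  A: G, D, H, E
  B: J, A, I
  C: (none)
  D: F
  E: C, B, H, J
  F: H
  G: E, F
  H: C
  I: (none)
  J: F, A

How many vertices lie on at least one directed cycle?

5

A vertex is on a directed cycle iff it belongs to a strongly connected component of size ≥ 2 (or has a self-loop).
The vertices on cycles are {A, B, E, G, J} — 5 in total.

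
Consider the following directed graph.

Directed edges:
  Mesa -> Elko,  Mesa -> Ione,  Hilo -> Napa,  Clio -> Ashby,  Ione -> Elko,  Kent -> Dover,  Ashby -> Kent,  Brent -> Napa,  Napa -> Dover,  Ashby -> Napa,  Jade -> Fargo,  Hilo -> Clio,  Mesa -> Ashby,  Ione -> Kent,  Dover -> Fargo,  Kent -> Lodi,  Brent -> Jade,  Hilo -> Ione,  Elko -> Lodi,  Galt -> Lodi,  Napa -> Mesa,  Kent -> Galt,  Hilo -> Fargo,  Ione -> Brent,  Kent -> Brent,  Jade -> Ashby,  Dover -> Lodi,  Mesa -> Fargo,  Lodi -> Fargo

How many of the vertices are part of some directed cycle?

7

A vertex is on a directed cycle iff it belongs to a strongly connected component of size ≥ 2 (or has a self-loop).
The vertices on cycles are {Ione, Jade, Kent, Mesa, Napa, Ashby, Brent} — 7 in total.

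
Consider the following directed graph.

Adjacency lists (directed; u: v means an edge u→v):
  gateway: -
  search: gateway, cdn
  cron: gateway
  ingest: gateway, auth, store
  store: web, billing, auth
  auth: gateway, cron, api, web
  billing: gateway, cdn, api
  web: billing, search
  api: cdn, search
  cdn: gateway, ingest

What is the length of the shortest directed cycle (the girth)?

For each vertex v, BFS finds the shortest path from v back to v.
The shortest such closed walk is ingest → store → billing → cdn → ingest, length 4.

4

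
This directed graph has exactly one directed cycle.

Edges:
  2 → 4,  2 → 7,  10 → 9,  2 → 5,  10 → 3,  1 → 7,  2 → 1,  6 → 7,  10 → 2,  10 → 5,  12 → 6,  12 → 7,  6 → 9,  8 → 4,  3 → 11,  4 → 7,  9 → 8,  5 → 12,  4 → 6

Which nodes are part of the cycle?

DFS with gray/black marking from 9:
9 gray
  8 gray
    4 gray
      6 gray
        6→9: 9 is gray → back edge
Back edge closes the cycle 9 → 8 → 4 → 6 → 9; its vertices are {4, 6, 8, 9}.

4, 6, 8, 9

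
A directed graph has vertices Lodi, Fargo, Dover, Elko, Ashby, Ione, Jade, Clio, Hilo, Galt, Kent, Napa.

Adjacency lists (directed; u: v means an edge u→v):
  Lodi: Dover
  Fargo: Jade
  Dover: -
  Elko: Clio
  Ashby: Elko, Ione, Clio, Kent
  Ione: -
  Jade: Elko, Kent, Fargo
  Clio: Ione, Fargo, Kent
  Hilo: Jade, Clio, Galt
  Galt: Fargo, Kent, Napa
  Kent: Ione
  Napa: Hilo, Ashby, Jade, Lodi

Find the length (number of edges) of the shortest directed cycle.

2

For each vertex v, BFS finds the shortest path from v back to v.
The shortest such closed walk is Jade → Fargo → Jade, length 2.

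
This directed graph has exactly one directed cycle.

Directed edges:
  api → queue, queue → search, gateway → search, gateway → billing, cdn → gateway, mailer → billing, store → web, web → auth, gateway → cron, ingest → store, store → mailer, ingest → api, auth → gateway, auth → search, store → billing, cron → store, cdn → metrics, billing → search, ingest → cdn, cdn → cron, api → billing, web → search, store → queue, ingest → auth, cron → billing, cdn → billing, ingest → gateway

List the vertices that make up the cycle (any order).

web, auth, cron, store, gateway

DFS with gray/black marking from store:
store gray
  mailer gray
    billing gray
      search gray
      search black
    billing black
  mailer black
  queue gray
    queue→search: search black — skip
  queue black
  web gray
    web→search: search black — skip
    auth gray
      gateway gray
        cron gray
          cron→billing: billing black — skip
          cron→store: store is gray → back edge
Back edge closes the cycle store → web → auth → gateway → cron → store; its vertices are {web, auth, cron, store, gateway}.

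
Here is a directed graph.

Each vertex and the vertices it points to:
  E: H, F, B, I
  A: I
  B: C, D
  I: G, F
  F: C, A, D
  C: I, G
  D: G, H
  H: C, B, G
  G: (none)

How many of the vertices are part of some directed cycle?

A vertex is on a directed cycle iff it belongs to a strongly connected component of size ≥ 2 (or has a self-loop).
The vertices on cycles are {A, B, C, D, F, H, I} — 7 in total.

7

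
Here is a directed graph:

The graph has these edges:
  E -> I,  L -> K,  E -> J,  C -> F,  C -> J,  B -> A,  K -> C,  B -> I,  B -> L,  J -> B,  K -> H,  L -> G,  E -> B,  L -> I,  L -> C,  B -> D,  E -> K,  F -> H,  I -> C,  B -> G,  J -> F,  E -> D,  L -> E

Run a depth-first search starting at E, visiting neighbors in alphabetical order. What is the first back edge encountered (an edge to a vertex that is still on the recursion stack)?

J→B

DFS from E (visiting neighbors in alphabetical order); mark gray on enter, black on exit:
E gray
  B gray
    A gray
    A black
    D gray
    D black
    G gray
    G black
    I gray
      C gray
        F gray
          H gray
          H black
        F black
        J gray
          J→B: B is gray → back edge
First back edge: J → B.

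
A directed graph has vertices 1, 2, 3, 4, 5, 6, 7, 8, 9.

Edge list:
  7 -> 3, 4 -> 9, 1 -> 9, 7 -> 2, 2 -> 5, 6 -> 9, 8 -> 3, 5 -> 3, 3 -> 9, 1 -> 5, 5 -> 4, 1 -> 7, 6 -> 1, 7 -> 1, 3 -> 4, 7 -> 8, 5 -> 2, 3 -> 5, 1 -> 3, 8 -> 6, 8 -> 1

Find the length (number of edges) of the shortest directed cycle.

2

For each vertex v, BFS finds the shortest path from v back to v.
The shortest such closed walk is 7 → 1 → 7, length 2.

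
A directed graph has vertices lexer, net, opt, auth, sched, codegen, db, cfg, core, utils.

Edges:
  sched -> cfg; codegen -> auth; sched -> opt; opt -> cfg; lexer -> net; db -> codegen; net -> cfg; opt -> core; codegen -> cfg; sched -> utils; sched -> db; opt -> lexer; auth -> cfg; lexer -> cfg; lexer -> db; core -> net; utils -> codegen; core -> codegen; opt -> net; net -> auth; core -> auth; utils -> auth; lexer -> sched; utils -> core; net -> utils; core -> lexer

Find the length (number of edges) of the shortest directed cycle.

For each vertex v, BFS finds the shortest path from v back to v.
The shortest such closed walk is lexer → sched → opt → lexer, length 3.

3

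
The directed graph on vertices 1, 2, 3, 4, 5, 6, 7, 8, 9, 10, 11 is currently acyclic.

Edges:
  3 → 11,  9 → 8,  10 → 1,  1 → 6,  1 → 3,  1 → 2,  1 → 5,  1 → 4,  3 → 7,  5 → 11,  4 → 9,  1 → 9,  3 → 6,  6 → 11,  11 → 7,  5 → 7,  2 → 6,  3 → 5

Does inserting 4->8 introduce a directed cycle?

No

Adding 4→8 creates a cycle iff 8 can already reach 4.
Explore from 8: no path reaches 4. The graph stays acyclic.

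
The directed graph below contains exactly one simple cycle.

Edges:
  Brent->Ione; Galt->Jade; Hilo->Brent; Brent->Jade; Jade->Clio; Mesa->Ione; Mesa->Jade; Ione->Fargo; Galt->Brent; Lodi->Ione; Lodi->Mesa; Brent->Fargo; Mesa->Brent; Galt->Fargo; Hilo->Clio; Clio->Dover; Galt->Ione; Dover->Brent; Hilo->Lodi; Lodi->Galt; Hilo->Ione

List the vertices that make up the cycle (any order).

Clio, Jade, Brent, Dover

DFS with gray/black marking from Jade:
Jade gray
  Clio gray
    Dover gray
      Brent gray
        Fargo gray
        Fargo black
        Brent→Jade: Jade is gray → back edge
Back edge closes the cycle Jade → Clio → Dover → Brent → Jade; its vertices are {Clio, Jade, Brent, Dover}.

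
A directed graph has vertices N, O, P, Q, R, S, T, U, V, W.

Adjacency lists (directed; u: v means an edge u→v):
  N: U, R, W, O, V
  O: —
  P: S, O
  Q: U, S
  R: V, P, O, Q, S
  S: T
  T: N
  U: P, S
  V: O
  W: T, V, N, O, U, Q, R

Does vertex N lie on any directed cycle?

Yes

N is on a cycle iff N can reach itself via ≥1 edge.
N → W → N — yes.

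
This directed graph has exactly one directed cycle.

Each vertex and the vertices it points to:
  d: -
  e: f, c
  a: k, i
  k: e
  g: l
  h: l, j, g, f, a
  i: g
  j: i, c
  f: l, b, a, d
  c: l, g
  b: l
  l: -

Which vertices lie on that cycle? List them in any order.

a, e, f, k

DFS with gray/black marking from f:
f gray
  l gray
  l black
  b gray
    b→l: l black — skip
  b black
  a gray
    k gray
      e gray
        e→f: f is gray → back edge
Back edge closes the cycle f → a → k → e → f; its vertices are {a, e, f, k}.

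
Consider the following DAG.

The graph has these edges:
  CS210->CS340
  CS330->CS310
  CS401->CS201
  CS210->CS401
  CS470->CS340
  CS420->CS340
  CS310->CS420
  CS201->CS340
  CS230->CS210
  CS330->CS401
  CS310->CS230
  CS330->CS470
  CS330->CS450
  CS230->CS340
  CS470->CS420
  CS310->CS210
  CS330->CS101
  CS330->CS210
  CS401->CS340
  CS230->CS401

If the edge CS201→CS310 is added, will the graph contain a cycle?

Adding CS201→CS310 creates a cycle iff CS310 can already reach CS201.
Path from CS310: CS310 → CS230 → CS401 → CS201.
So CS310 → … → CS201 → CS310 is a cycle.

Yes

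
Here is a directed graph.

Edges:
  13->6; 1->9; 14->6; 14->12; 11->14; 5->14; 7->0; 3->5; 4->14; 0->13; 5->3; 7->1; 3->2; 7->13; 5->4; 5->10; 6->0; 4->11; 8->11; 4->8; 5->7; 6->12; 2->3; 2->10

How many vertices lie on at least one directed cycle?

A vertex is on a directed cycle iff it belongs to a strongly connected component of size ≥ 2 (or has a self-loop).
The vertices on cycles are {0, 2, 3, 5, 6, 13} — 6 in total.

6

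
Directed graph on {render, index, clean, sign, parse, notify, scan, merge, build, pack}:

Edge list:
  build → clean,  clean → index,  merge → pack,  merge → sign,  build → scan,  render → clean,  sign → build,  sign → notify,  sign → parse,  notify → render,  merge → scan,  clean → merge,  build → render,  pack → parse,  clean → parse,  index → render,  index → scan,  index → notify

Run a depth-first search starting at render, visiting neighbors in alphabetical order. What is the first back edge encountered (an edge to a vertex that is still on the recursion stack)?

notify->render

DFS from render (visiting neighbors in alphabetical order); mark gray on enter, black on exit:
render gray
  clean gray
    index gray
      notify gray
        notify→render: render is gray → back edge
First back edge: notify → render.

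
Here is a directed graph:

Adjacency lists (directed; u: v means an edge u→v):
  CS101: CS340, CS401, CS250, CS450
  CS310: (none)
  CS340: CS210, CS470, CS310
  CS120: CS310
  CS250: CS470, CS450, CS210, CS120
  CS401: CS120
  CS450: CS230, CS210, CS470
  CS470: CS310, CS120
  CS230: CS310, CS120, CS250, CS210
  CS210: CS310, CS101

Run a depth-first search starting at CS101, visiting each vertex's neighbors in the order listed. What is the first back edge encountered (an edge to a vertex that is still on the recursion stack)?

CS210->CS101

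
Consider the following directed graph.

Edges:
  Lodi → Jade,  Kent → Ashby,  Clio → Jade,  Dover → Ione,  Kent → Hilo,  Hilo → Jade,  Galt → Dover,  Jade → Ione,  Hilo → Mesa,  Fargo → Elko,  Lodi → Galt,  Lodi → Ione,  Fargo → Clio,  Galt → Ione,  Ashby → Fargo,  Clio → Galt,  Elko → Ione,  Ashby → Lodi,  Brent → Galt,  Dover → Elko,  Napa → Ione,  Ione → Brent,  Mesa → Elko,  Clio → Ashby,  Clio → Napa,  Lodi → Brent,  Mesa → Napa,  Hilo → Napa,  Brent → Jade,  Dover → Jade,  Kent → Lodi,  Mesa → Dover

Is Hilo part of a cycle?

Hilo lies on a cycle iff there is a path from Hilo back to itself.
Exploring from Hilo, it never reaches itself; equivalently, its strongly connected component is a singleton.

No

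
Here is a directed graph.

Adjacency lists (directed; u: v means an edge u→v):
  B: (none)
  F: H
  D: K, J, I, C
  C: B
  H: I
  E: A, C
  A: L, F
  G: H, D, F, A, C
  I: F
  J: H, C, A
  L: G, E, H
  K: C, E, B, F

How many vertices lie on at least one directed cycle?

A vertex is on a directed cycle iff it belongs to a strongly connected component of size ≥ 2 (or has a self-loop).
The vertices on cycles are {A, D, E, F, G, H, I, J, K, L} — 10 in total.

10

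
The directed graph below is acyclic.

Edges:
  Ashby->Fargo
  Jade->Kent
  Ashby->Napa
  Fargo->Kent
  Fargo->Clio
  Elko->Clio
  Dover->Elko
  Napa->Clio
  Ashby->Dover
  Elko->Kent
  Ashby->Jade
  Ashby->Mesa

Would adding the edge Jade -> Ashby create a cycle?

Adding Jade→Ashby creates a cycle iff Ashby can already reach Jade.
Path from Ashby: Ashby → Jade.
So Ashby → … → Jade → Ashby is a cycle.

Yes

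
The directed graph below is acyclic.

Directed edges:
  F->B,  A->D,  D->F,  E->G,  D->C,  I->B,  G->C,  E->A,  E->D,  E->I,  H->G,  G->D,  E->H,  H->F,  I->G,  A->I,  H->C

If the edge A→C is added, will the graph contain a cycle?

No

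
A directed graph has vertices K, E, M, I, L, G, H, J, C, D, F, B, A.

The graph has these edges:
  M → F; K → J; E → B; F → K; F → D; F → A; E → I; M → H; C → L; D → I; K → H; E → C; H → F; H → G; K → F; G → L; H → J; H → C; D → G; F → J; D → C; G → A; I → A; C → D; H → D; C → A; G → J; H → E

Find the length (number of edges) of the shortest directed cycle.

2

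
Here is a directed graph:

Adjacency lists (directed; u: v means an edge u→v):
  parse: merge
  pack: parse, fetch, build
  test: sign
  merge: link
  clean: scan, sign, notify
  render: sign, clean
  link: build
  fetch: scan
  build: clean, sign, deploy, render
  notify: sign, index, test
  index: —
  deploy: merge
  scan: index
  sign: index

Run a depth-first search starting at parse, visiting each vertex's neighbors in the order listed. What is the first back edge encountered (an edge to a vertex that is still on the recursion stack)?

DFS from parse (visiting each vertex's neighbors in the order listed); mark gray on enter, black on exit:
parse gray
  merge gray
    link gray
      build gray
        clean gray
          scan gray
            index gray
            index black
          scan black
          sign gray
            sign→index: index black — skip
          sign black
          notify gray
            notify→sign: sign black — skip
            notify→index: index black — skip
            test gray
              test→sign: sign black — skip
            test black
          notify black
        clean black
        build→sign: sign black — skip
        deploy gray
          deploy→merge: merge is gray → back edge
First back edge: deploy → merge.

deploy->merge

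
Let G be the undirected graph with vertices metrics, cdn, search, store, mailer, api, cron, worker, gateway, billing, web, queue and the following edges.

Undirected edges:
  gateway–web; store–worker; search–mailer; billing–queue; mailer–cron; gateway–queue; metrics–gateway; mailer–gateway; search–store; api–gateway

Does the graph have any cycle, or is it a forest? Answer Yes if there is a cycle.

DFS, tracking each vertex's parent; an edge to a visited non-parent vertex closes a cycle.
Start from store:
visit store (parent –)
  visit worker (parent store)
    worker–store: parent, skip
  visit search (parent store)
    visit mailer (parent search)
      mailer–search: parent, skip
      visit gateway (parent mailer)
        visit metrics (parent gateway)
          metrics–gateway: parent, skip
        gateway–mailer: parent, skip
        visit queue (parent gateway)
          queue–gateway: parent, skip
          visit billing (parent queue)
            billing–queue: parent, skip
        visit web (parent gateway)
          web–gateway: parent, skip
        visit api (parent gateway)
          api–gateway: parent, skip
      visit cron (parent mailer)
        cron–mailer: parent, skip
    search–store: parent, skip
visit cdn (parent –)
No non-parent visited neighbor found — the graph is a forest.

No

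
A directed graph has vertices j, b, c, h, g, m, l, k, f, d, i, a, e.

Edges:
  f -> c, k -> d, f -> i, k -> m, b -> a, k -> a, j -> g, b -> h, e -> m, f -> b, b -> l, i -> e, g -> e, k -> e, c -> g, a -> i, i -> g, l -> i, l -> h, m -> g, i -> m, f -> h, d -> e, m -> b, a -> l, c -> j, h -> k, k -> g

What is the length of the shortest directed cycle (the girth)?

3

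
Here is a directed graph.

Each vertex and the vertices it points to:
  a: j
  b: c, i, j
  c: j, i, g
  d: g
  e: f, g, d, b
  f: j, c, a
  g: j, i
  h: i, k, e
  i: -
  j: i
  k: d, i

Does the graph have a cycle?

No

DFS with white/gray/black marking, starting from k:
k gray
  d gray
    g gray
      j gray
        i gray
        i black
      j black
      g→i: i black — skip
    g black
  d black
  k→i: i black — skip
k black
a gray
  a→j: j black — skip
a black
b gray
  c gray
    c→j: j black — skip
    c→i: i black — skip
    c→g: g black — skip
  c black
  b→i: i black — skip
  b→j: j black — skip
b black
e gray
  f gray
    f→j: j black — skip
    f→c: c black — skip
    f→a: a black — skip
  f black
  e→g: g black — skip
  e→d: d black — skip
  e→b: b black — skip
e black
h gray
  h→i: i black — skip
  h→k: k black — skip
  h→e: e black — skip
h black
Every edge goes to a white or black vertex — no back edge, so the graph is acyclic.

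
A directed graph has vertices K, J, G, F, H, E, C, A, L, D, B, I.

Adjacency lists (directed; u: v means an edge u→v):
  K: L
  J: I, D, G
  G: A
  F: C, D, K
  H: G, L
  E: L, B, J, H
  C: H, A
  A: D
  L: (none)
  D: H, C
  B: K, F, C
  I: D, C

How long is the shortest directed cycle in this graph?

For each vertex v, BFS finds the shortest path from v back to v.
The shortest such closed walk is D → C → A → D, length 3.

3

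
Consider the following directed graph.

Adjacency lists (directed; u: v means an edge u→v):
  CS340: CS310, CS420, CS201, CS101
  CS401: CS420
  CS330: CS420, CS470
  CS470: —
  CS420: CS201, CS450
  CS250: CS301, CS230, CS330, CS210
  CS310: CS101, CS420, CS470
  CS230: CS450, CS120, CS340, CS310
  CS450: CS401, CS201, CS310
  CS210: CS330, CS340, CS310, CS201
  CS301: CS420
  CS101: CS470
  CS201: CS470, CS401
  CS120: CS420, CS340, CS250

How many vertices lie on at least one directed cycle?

8

A vertex is on a directed cycle iff it belongs to a strongly connected component of size ≥ 2 (or has a self-loop).
The vertices on cycles are {CS120, CS201, CS230, CS250, CS310, CS401, CS420, CS450} — 8 in total.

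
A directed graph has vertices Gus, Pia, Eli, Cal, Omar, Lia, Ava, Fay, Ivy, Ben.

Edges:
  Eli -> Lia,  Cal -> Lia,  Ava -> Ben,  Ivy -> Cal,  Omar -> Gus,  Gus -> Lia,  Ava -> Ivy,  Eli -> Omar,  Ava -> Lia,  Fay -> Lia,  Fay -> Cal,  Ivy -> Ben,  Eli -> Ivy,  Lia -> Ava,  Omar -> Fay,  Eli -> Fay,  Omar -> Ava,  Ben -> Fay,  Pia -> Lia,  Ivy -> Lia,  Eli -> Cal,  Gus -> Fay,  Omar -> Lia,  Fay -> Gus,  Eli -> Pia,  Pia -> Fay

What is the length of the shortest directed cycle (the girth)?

2

For each vertex v, BFS finds the shortest path from v back to v.
The shortest such closed walk is Ava → Lia → Ava, length 2.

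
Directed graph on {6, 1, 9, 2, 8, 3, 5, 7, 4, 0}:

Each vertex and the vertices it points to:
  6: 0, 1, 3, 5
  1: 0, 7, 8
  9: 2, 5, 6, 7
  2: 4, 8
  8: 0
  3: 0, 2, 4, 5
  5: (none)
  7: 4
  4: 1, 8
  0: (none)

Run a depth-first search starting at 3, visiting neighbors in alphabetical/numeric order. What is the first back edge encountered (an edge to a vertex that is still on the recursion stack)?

7->4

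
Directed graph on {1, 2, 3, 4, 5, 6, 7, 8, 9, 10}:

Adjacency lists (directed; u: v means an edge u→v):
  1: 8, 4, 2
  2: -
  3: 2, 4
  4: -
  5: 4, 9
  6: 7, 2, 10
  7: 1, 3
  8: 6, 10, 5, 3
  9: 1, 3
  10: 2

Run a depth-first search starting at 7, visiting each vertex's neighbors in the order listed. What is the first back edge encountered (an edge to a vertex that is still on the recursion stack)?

6->7

DFS from 7 (visiting each vertex's neighbors in the order listed); mark gray on enter, black on exit:
7 gray
  1 gray
    8 gray
      6 gray
        6→7: 7 is gray → back edge
First back edge: 6 → 7.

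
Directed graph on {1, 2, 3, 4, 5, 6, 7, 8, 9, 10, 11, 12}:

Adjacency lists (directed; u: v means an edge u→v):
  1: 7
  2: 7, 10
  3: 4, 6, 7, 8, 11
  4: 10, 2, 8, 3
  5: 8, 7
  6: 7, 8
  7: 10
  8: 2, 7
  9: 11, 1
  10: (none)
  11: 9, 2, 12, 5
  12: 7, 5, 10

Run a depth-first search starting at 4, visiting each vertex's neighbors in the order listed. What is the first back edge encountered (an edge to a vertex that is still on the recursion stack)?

3->4

DFS from 4 (visiting each vertex's neighbors in the order listed); mark gray on enter, black on exit:
4 gray
  10 gray
  10 black
  2 gray
    7 gray
      7→10: 10 black — skip
    7 black
    2→10: 10 black — skip
  2 black
  8 gray
    8→2: 2 black — skip
    8→7: 7 black — skip
  8 black
  3 gray
    3→4: 4 is gray → back edge
First back edge: 3 → 4.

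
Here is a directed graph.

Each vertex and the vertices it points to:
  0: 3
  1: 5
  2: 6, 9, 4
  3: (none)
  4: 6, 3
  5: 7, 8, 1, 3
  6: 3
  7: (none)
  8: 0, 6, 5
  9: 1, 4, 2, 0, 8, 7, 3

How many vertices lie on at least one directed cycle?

5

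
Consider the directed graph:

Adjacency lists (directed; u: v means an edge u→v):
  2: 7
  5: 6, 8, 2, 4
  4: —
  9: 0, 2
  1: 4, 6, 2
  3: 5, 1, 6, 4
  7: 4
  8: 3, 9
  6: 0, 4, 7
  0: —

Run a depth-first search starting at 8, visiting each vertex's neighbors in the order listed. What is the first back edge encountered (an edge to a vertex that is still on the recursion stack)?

5→8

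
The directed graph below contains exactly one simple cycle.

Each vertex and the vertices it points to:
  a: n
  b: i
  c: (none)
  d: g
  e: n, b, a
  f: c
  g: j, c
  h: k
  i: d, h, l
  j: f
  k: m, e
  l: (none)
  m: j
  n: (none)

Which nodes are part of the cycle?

b, e, h, i, k

DFS with gray/black marking from i:
i gray
  d gray
    g gray
      j gray
        f gray
          c gray
          c black
        f black
      j black
      g→c: c black — skip
    g black
  d black
  h gray
    k gray
      m gray
        m→j: j black — skip
      m black
      e gray
        n gray
        n black
        b gray
          b→i: i is gray → back edge
Back edge closes the cycle i → h → k → e → b → i; its vertices are {b, e, h, i, k}.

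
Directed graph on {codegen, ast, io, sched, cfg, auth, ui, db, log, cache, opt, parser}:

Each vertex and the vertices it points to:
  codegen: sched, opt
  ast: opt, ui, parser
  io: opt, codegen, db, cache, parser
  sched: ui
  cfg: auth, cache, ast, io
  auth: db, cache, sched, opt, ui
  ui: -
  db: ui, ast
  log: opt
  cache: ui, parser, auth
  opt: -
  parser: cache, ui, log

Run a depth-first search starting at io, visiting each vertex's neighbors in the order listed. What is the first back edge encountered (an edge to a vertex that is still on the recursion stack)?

DFS from io (visiting each vertex's neighbors in the order listed); mark gray on enter, black on exit:
io gray
  opt gray
  opt black
  codegen gray
    sched gray
      ui gray
      ui black
    sched black
    codegen→opt: opt black — skip
  codegen black
  db gray
    db→ui: ui black — skip
    ast gray
      ast→opt: opt black — skip
      ast→ui: ui black — skip
      parser gray
        cache gray
          cache→ui: ui black — skip
          cache→parser: parser is gray → back edge
First back edge: cache → parser.

cache->parser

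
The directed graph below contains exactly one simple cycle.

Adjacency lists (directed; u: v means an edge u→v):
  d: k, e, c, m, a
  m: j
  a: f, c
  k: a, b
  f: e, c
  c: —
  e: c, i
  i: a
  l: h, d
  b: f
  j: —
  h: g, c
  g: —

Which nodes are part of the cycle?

a, e, f, i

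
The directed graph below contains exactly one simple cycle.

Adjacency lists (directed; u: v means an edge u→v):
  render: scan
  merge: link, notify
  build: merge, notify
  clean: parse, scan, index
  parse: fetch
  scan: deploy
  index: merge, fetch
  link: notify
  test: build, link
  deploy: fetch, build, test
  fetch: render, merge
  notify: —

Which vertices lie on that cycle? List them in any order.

scan, fetch, deploy, render

DFS with gray/black marking from scan:
scan gray
  deploy gray
    fetch gray
      render gray
        render→scan: scan is gray → back edge
Back edge closes the cycle scan → deploy → fetch → render → scan; its vertices are {scan, fetch, deploy, render}.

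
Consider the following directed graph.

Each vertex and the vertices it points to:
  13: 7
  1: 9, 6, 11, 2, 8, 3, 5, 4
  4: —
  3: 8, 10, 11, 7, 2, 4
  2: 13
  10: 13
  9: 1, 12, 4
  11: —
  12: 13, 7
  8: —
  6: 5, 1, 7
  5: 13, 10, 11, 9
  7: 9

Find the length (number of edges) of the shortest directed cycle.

2

For each vertex v, BFS finds the shortest path from v back to v.
The shortest such closed walk is 1 → 6 → 1, length 2.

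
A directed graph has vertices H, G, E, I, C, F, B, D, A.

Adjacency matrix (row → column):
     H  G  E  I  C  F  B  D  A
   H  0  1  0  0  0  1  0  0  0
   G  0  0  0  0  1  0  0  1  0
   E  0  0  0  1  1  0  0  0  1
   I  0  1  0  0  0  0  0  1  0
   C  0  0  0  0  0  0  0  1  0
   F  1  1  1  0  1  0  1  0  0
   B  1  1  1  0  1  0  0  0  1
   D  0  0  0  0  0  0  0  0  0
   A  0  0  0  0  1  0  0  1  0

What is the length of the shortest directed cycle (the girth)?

For each vertex v, BFS finds the shortest path from v back to v.
The shortest such closed walk is H → F → H, length 2.

2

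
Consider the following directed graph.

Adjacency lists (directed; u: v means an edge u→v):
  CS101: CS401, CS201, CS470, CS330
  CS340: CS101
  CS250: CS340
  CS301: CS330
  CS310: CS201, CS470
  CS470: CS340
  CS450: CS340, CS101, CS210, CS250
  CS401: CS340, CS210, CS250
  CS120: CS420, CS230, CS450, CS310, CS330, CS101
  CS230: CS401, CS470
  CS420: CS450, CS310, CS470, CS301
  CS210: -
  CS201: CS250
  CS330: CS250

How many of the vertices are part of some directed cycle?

A vertex is on a directed cycle iff it belongs to a strongly connected component of size ≥ 2 (or has a self-loop).
The vertices on cycles are {CS101, CS201, CS250, CS330, CS340, CS401, CS470} — 7 in total.

7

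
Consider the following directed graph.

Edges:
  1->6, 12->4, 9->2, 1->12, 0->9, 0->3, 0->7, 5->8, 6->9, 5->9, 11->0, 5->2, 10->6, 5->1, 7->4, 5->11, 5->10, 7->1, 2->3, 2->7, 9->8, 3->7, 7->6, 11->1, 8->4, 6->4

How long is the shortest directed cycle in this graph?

4

For each vertex v, BFS finds the shortest path from v back to v.
The shortest such closed walk is 9 → 2 → 7 → 6 → 9, length 4.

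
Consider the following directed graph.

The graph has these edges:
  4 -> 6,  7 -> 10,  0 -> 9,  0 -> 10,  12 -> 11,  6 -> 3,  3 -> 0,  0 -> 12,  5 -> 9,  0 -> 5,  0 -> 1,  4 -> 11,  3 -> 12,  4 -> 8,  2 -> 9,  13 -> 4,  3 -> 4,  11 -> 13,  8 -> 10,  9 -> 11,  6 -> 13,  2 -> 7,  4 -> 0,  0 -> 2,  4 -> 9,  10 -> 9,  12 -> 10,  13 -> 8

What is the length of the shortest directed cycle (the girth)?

3

For each vertex v, BFS finds the shortest path from v back to v.
The shortest such closed walk is 4 → 6 → 3 → 4, length 3.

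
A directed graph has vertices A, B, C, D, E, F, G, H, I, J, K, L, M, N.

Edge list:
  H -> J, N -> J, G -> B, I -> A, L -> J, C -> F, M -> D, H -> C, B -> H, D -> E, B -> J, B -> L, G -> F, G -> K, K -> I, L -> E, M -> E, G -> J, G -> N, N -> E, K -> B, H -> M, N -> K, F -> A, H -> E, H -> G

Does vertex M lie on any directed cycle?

M lies on a cycle iff there is a path from M back to itself.
Exploring from M, it never reaches itself; equivalently, its strongly connected component is a singleton.

No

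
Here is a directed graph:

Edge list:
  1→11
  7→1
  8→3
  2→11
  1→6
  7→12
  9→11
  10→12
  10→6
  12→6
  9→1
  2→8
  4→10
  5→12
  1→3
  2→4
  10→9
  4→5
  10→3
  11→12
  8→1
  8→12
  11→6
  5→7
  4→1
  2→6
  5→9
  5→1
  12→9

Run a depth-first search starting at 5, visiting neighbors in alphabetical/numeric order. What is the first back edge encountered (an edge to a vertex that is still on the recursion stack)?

DFS from 5 (visiting neighbors in alphabetical/numeric order); mark gray on enter, black on exit:
5 gray
  1 gray
    3 gray
    3 black
    6 gray
    6 black
    11 gray
      11→6: 6 black — skip
      12 gray
        12→6: 6 black — skip
        9 gray
          9→1: 1 is gray → back edge
First back edge: 9 → 1.

9→1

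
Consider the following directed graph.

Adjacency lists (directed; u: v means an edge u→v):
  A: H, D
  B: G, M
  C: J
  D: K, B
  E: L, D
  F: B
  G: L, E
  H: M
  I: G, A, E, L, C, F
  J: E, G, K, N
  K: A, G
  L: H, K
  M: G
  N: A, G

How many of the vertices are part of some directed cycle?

9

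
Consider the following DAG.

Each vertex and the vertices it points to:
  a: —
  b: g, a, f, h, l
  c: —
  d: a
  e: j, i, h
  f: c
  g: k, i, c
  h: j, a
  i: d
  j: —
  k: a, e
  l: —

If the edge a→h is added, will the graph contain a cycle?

Yes

Adding a→h creates a cycle iff h can already reach a.
Path from h: h → a.
So h → … → a → h is a cycle.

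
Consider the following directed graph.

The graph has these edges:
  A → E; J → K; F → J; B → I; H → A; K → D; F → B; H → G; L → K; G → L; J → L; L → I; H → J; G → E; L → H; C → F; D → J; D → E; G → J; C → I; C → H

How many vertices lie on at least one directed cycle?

A vertex is on a directed cycle iff it belongs to a strongly connected component of size ≥ 2 (or has a self-loop).
The vertices on cycles are {D, G, H, J, K, L} — 6 in total.

6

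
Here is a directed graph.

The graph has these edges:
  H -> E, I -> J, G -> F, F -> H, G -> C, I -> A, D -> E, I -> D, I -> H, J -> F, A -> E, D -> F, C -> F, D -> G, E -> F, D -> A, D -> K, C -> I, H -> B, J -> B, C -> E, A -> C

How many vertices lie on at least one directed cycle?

8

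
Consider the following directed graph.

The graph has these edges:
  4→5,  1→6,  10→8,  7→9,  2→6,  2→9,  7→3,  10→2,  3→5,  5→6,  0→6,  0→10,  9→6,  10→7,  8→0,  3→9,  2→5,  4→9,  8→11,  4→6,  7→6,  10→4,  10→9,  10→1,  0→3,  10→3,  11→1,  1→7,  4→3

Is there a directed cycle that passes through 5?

No

5 lies on a cycle iff there is a path from 5 back to itself.
Exploring from 5, it never reaches itself; equivalently, its strongly connected component is a singleton.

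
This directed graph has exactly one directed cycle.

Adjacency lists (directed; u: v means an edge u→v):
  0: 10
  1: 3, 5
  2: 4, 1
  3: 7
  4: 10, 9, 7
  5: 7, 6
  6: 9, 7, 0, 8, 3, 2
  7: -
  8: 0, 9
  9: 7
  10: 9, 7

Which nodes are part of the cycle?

1, 2, 5, 6

DFS with gray/black marking from 6:
6 gray
  9 gray
    7 gray
    7 black
  9 black
  6→7: 7 black — skip
  0 gray
    10 gray
      10→9: 9 black — skip
      10→7: 7 black — skip
    10 black
  0 black
  8 gray
    8→0: 0 black — skip
    8→9: 9 black — skip
  8 black
  3 gray
    3→7: 7 black — skip
  3 black
  2 gray
    4 gray
      4→10: 10 black — skip
      4→9: 9 black — skip
      4→7: 7 black — skip
    4 black
    1 gray
      1→3: 3 black — skip
      5 gray
        5→7: 7 black — skip
        5→6: 6 is gray → back edge
Back edge closes the cycle 6 → 2 → 1 → 5 → 6; its vertices are {1, 2, 5, 6}.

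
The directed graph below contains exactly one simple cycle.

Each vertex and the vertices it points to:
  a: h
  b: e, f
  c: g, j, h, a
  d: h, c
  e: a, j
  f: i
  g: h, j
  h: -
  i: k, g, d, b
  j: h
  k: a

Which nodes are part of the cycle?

b, f, i

DFS with gray/black marking from b:
b gray
  e gray
    a gray
      h gray
      h black
    a black
    j gray
      j→h: h black — skip
    j black
  e black
  f gray
    i gray
      k gray
        k→a: a black — skip
      k black
      g gray
        g→h: h black — skip
        g→j: j black — skip
      g black
      d gray
        d→h: h black — skip
        c gray
          c→g: g black — skip
          c→j: j black — skip
          c→h: h black — skip
          c→a: a black — skip
        c black
      d black
      i→b: b is gray → back edge
Back edge closes the cycle b → f → i → b; its vertices are {b, f, i}.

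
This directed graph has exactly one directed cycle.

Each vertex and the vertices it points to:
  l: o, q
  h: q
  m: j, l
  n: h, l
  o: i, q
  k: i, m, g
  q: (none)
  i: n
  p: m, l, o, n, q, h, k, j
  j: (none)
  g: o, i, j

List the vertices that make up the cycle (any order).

i, l, n, o

DFS with gray/black marking from i:
i gray
  n gray
    h gray
      q gray
      q black
    h black
    l gray
      o gray
        o→i: i is gray → back edge
Back edge closes the cycle i → n → l → o → i; its vertices are {i, l, n, o}.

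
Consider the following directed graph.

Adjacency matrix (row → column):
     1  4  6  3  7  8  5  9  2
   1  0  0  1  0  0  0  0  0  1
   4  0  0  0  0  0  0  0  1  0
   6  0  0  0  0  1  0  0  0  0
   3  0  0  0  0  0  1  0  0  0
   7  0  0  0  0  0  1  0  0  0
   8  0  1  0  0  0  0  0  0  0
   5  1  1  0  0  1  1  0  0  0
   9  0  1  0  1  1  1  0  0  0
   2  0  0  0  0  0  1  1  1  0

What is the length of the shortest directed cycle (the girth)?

For each vertex v, BFS finds the shortest path from v back to v.
The shortest such closed walk is 9 → 4 → 9, length 2.

2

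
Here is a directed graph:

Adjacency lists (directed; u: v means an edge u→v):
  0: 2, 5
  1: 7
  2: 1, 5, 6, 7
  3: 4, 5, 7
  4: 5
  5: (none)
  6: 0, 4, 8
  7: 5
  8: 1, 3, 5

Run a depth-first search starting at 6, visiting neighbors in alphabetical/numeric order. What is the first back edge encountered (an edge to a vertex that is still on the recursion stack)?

2->6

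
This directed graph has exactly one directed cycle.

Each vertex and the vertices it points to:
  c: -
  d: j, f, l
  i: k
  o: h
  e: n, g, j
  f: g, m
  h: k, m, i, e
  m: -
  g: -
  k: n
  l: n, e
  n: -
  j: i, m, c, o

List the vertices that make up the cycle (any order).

e, h, j, o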